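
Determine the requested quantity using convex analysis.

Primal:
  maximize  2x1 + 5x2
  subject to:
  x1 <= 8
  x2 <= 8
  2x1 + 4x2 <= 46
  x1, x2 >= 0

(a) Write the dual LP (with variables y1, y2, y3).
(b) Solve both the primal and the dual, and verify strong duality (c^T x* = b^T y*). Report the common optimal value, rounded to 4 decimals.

The standard primal-dual pair for 'max c^T x s.t. A x <= b, x >= 0' is:
  Dual:  min b^T y  s.t.  A^T y >= c,  y >= 0.

So the dual LP is:
  minimize  8y1 + 8y2 + 46y3
  subject to:
    y1 + 2y3 >= 2
    y2 + 4y3 >= 5
    y1, y2, y3 >= 0

Solving the primal: x* = (7, 8).
  primal value c^T x* = 54.
Solving the dual: y* = (0, 1, 1).
  dual value b^T y* = 54.
Strong duality: c^T x* = b^T y*. Confirmed.

54


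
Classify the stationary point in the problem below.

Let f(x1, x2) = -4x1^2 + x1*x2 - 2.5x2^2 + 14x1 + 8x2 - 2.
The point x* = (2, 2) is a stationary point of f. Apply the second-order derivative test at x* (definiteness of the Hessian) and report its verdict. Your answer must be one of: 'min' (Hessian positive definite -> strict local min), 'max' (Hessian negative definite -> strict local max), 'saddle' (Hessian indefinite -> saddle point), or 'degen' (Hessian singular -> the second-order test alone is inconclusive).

Compute the Hessian H = grad^2 f:
  H = [[-8, 1], [1, -5]]
Verify stationarity: grad f(x*) = H x* + g = (0, 0).
Eigenvalues of H: -8.3028, -4.6972.
Both eigenvalues < 0, so H is negative definite -> x* is a strict local max.

max


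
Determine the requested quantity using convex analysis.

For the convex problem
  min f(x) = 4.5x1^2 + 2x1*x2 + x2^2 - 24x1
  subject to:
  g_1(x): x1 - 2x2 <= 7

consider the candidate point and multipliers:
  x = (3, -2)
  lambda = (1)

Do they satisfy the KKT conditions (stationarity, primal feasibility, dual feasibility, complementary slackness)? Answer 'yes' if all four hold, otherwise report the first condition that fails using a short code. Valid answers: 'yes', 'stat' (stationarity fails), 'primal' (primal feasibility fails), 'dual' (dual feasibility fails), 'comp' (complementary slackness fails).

Gradient of f: grad f(x) = Q x + c = (-1, 2)
Constraint values g_i(x) = a_i^T x - b_i:
  g_1((3, -2)) = 0
Stationarity residual: grad f(x) + sum_i lambda_i a_i = (0, 0)
  -> stationarity OK
Primal feasibility (all g_i <= 0): OK
Dual feasibility (all lambda_i >= 0): OK
Complementary slackness (lambda_i * g_i(x) = 0 for all i): OK

Verdict: yes, KKT holds.

yes


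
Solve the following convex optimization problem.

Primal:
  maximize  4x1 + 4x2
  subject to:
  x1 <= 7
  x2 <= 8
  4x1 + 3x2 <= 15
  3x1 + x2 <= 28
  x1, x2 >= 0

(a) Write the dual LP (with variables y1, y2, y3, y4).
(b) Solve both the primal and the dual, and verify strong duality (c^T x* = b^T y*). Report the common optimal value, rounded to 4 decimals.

The standard primal-dual pair for 'max c^T x s.t. A x <= b, x >= 0' is:
  Dual:  min b^T y  s.t.  A^T y >= c,  y >= 0.

So the dual LP is:
  minimize  7y1 + 8y2 + 15y3 + 28y4
  subject to:
    y1 + 4y3 + 3y4 >= 4
    y2 + 3y3 + y4 >= 4
    y1, y2, y3, y4 >= 0

Solving the primal: x* = (0, 5).
  primal value c^T x* = 20.
Solving the dual: y* = (0, 0, 1.3333, 0).
  dual value b^T y* = 20.
Strong duality: c^T x* = b^T y*. Confirmed.

20


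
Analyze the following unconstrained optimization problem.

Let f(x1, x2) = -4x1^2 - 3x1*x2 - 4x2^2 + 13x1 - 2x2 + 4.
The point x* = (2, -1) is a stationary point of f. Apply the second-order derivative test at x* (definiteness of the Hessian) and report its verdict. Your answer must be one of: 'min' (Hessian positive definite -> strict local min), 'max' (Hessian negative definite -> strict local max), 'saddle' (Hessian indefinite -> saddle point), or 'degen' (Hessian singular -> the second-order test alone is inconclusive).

Compute the Hessian H = grad^2 f:
  H = [[-8, -3], [-3, -8]]
Verify stationarity: grad f(x*) = H x* + g = (0, 0).
Eigenvalues of H: -11, -5.
Both eigenvalues < 0, so H is negative definite -> x* is a strict local max.

max


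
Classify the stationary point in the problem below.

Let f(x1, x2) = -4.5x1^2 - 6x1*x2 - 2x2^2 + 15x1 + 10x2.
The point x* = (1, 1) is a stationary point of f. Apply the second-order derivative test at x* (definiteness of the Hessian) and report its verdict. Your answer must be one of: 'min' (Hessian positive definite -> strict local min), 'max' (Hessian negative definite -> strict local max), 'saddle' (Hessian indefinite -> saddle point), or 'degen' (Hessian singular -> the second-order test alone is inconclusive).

Compute the Hessian H = grad^2 f:
  H = [[-9, -6], [-6, -4]]
Verify stationarity: grad f(x*) = H x* + g = (0, 0).
Eigenvalues of H: -13, 0.
H has a zero eigenvalue (singular; negative semidefinite but not definite), so H is neither positive definite, negative definite, nor indefinite. The second-order test alone is inconclusive -> degen.
(Indeed, f is constant along the null direction of H through x*, so x* is not a strict local extremum.)

degen


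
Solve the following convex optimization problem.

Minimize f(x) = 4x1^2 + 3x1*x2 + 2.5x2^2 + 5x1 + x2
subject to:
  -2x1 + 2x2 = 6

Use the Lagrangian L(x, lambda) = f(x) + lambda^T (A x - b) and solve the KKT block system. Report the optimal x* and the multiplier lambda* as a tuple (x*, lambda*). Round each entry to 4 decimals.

Form the Lagrangian:
  L(x, lambda) = (1/2) x^T Q x + c^T x + lambda^T (A x - b)
Stationarity (grad_x L = 0): Q x + c + A^T lambda = 0.
Primal feasibility: A x = b.

This gives the KKT block system:
  [ Q   A^T ] [ x     ]   [-c ]
  [ A    0  ] [ lambda ] = [ b ]

Solving the linear system:
  x*      = (-1.5789, 1.4211)
  lambda* = (-1.6842)
  f(x*)   = 1.8158

x* = (-1.5789, 1.4211), lambda* = (-1.6842)


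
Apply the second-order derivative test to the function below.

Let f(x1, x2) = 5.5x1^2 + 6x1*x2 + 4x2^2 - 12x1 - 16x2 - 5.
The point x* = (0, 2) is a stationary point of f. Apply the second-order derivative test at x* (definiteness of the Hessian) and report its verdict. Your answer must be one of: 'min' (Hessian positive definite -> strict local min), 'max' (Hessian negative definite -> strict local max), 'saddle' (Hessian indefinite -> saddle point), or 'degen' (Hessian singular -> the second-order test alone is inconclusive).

Compute the Hessian H = grad^2 f:
  H = [[11, 6], [6, 8]]
Verify stationarity: grad f(x*) = H x* + g = (0, 0).
Eigenvalues of H: 3.3153, 15.6847.
Both eigenvalues > 0, so H is positive definite -> x* is a strict local min.

min


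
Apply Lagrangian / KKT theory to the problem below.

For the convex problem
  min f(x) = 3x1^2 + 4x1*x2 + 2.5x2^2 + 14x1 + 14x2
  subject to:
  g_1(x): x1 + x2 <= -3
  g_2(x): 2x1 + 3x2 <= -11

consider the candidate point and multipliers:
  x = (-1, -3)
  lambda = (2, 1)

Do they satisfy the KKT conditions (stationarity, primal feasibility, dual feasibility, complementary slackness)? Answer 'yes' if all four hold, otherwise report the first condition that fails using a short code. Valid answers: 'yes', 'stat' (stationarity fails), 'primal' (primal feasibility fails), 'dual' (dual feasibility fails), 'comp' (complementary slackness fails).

Gradient of f: grad f(x) = Q x + c = (-4, -5)
Constraint values g_i(x) = a_i^T x - b_i:
  g_1((-1, -3)) = -1
  g_2((-1, -3)) = 0
Stationarity residual: grad f(x) + sum_i lambda_i a_i = (0, 0)
  -> stationarity OK
Primal feasibility (all g_i <= 0): OK
Dual feasibility (all lambda_i >= 0): OK
Complementary slackness (lambda_i * g_i(x) = 0 for all i): FAILS

Verdict: the first failing condition is complementary_slackness -> comp.

comp


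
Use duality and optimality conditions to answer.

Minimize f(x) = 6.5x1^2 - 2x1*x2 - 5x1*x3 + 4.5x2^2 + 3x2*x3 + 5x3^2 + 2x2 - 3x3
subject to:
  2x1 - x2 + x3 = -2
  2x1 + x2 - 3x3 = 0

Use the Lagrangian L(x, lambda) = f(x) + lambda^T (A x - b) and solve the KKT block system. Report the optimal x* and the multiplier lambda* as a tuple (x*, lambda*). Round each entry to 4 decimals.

Form the Lagrangian:
  L(x, lambda) = (1/2) x^T Q x + c^T x + lambda^T (A x - b)
Stationarity (grad_x L = 0): Q x + c + A^T lambda = 0.
Primal feasibility: A x = b.

This gives the KKT block system:
  [ Q   A^T ] [ x     ]   [-c ]
  [ A    0  ] [ lambda ] = [ b ]

Solving the linear system:
  x*      = (-0.7129, 0.1483, -0.4258)
  lambda* = (3.6005, 0.1172)
  f(x*)   = 4.3876

x* = (-0.7129, 0.1483, -0.4258), lambda* = (3.6005, 0.1172)


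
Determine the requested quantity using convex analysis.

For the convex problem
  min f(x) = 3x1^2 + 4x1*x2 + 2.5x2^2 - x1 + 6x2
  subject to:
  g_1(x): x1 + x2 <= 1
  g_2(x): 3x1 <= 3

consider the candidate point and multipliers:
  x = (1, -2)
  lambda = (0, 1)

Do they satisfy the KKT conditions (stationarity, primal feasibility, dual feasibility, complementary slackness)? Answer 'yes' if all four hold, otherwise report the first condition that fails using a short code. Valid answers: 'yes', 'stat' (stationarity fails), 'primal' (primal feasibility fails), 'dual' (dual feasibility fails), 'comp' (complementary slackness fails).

Gradient of f: grad f(x) = Q x + c = (-3, 0)
Constraint values g_i(x) = a_i^T x - b_i:
  g_1((1, -2)) = -2
  g_2((1, -2)) = 0
Stationarity residual: grad f(x) + sum_i lambda_i a_i = (0, 0)
  -> stationarity OK
Primal feasibility (all g_i <= 0): OK
Dual feasibility (all lambda_i >= 0): OK
Complementary slackness (lambda_i * g_i(x) = 0 for all i): OK

Verdict: yes, KKT holds.

yes


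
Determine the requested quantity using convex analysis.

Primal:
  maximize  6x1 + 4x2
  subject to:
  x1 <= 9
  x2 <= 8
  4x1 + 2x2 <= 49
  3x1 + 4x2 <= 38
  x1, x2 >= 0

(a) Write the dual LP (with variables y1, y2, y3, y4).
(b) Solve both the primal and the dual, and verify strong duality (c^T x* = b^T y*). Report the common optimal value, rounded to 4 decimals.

The standard primal-dual pair for 'max c^T x s.t. A x <= b, x >= 0' is:
  Dual:  min b^T y  s.t.  A^T y >= c,  y >= 0.

So the dual LP is:
  minimize  9y1 + 8y2 + 49y3 + 38y4
  subject to:
    y1 + 4y3 + 3y4 >= 6
    y2 + 2y3 + 4y4 >= 4
    y1, y2, y3, y4 >= 0

Solving the primal: x* = (9, 2.75).
  primal value c^T x* = 65.
Solving the dual: y* = (3, 0, 0, 1).
  dual value b^T y* = 65.
Strong duality: c^T x* = b^T y*. Confirmed.

65


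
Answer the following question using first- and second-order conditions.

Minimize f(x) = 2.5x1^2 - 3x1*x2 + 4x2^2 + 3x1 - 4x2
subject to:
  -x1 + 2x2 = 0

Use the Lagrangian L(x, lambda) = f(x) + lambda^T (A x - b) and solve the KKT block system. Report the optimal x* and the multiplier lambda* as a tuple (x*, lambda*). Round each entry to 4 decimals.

Form the Lagrangian:
  L(x, lambda) = (1/2) x^T Q x + c^T x + lambda^T (A x - b)
Stationarity (grad_x L = 0): Q x + c + A^T lambda = 0.
Primal feasibility: A x = b.

This gives the KKT block system:
  [ Q   A^T ] [ x     ]   [-c ]
  [ A    0  ] [ lambda ] = [ b ]

Solving the linear system:
  x*      = (-0.25, -0.125)
  lambda* = (2.125)
  f(x*)   = -0.125

x* = (-0.25, -0.125), lambda* = (2.125)


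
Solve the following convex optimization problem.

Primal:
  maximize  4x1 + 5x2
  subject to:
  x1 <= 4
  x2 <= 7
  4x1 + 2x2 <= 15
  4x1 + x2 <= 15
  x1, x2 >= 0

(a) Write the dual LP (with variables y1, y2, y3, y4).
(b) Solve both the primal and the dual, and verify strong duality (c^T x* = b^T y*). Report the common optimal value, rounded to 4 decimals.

The standard primal-dual pair for 'max c^T x s.t. A x <= b, x >= 0' is:
  Dual:  min b^T y  s.t.  A^T y >= c,  y >= 0.

So the dual LP is:
  minimize  4y1 + 7y2 + 15y3 + 15y4
  subject to:
    y1 + 4y3 + 4y4 >= 4
    y2 + 2y3 + y4 >= 5
    y1, y2, y3, y4 >= 0

Solving the primal: x* = (0.25, 7).
  primal value c^T x* = 36.
Solving the dual: y* = (0, 3, 1, 0).
  dual value b^T y* = 36.
Strong duality: c^T x* = b^T y*. Confirmed.

36


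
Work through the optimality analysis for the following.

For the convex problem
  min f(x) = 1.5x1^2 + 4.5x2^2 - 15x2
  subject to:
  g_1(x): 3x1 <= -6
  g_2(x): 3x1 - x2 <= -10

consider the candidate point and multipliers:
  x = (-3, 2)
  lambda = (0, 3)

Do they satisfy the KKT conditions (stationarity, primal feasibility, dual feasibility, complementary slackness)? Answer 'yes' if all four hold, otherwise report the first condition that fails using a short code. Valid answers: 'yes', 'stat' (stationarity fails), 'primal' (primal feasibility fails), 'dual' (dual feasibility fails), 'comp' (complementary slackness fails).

Gradient of f: grad f(x) = Q x + c = (-9, 3)
Constraint values g_i(x) = a_i^T x - b_i:
  g_1((-3, 2)) = -3
  g_2((-3, 2)) = -1
Stationarity residual: grad f(x) + sum_i lambda_i a_i = (0, 0)
  -> stationarity OK
Primal feasibility (all g_i <= 0): OK
Dual feasibility (all lambda_i >= 0): OK
Complementary slackness (lambda_i * g_i(x) = 0 for all i): FAILS

Verdict: the first failing condition is complementary_slackness -> comp.

comp


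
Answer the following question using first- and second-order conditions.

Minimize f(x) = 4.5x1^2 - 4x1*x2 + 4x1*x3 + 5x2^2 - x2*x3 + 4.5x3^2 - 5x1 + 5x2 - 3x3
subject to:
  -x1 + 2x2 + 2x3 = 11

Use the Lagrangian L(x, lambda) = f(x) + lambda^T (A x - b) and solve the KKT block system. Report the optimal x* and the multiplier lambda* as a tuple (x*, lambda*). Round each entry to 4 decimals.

Form the Lagrangian:
  L(x, lambda) = (1/2) x^T Q x + c^T x + lambda^T (A x - b)
Stationarity (grad_x L = 0): Q x + c + A^T lambda = 0.
Primal feasibility: A x = b.

This gives the KKT block system:
  [ Q   A^T ] [ x     ]   [-c ]
  [ A    0  ] [ lambda ] = [ b ]

Solving the linear system:
  x*      = (-1.5488, 1.2793, 3.4463)
  lambda* = (-10.2711)
  f(x*)   = 58.3917

x* = (-1.5488, 1.2793, 3.4463), lambda* = (-10.2711)


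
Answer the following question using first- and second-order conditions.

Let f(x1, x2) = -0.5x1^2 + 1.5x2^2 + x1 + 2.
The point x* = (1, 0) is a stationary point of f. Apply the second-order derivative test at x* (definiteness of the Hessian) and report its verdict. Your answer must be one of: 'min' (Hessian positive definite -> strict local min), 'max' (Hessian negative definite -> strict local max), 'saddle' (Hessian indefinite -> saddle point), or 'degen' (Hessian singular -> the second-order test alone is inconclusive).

Compute the Hessian H = grad^2 f:
  H = [[-1, 0], [0, 3]]
Verify stationarity: grad f(x*) = H x* + g = (0, 0).
Eigenvalues of H: -1, 3.
Eigenvalues have mixed signs, so H is indefinite -> x* is a saddle point.

saddle


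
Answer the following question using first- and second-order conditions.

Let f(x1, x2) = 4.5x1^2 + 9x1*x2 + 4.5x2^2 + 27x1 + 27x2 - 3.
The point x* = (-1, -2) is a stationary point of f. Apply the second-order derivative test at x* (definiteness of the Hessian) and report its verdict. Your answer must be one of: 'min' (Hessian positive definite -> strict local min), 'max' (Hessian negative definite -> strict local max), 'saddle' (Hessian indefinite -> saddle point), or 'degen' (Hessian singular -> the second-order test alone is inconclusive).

Compute the Hessian H = grad^2 f:
  H = [[9, 9], [9, 9]]
Verify stationarity: grad f(x*) = H x* + g = (0, 0).
Eigenvalues of H: 0, 18.
H has a zero eigenvalue (singular; positive semidefinite but not definite), so H is neither positive definite, negative definite, nor indefinite. The second-order test alone is inconclusive -> degen.
(Indeed, f is constant along the null direction of H through x*, so x* is not a strict local extremum.)

degen


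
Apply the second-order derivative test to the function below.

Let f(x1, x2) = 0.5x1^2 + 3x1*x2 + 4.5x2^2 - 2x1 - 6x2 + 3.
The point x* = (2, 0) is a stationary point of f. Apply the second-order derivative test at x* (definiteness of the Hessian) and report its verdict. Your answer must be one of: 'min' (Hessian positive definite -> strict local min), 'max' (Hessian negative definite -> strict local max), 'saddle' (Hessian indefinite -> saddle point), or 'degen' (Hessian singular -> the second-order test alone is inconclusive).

Compute the Hessian H = grad^2 f:
  H = [[1, 3], [3, 9]]
Verify stationarity: grad f(x*) = H x* + g = (0, 0).
Eigenvalues of H: 0, 10.
H has a zero eigenvalue (singular; positive semidefinite but not definite), so H is neither positive definite, negative definite, nor indefinite. The second-order test alone is inconclusive -> degen.
(Indeed, f is constant along the null direction of H through x*, so x* is not a strict local extremum.)

degen


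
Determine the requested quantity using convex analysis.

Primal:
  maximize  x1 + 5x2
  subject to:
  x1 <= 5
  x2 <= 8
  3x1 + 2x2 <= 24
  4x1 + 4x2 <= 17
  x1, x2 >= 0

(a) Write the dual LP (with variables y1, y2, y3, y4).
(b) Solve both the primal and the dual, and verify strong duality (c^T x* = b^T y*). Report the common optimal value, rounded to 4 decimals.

The standard primal-dual pair for 'max c^T x s.t. A x <= b, x >= 0' is:
  Dual:  min b^T y  s.t.  A^T y >= c,  y >= 0.

So the dual LP is:
  minimize  5y1 + 8y2 + 24y3 + 17y4
  subject to:
    y1 + 3y3 + 4y4 >= 1
    y2 + 2y3 + 4y4 >= 5
    y1, y2, y3, y4 >= 0

Solving the primal: x* = (0, 4.25).
  primal value c^T x* = 21.25.
Solving the dual: y* = (0, 0, 0, 1.25).
  dual value b^T y* = 21.25.
Strong duality: c^T x* = b^T y*. Confirmed.

21.25


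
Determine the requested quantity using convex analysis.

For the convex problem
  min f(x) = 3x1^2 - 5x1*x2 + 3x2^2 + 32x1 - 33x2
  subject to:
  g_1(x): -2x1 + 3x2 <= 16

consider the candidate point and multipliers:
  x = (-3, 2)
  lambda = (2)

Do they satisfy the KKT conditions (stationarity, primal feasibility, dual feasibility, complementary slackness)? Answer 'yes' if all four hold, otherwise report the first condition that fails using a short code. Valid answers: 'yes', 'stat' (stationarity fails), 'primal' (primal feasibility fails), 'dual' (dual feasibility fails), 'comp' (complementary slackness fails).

Gradient of f: grad f(x) = Q x + c = (4, -6)
Constraint values g_i(x) = a_i^T x - b_i:
  g_1((-3, 2)) = -4
Stationarity residual: grad f(x) + sum_i lambda_i a_i = (0, 0)
  -> stationarity OK
Primal feasibility (all g_i <= 0): OK
Dual feasibility (all lambda_i >= 0): OK
Complementary slackness (lambda_i * g_i(x) = 0 for all i): FAILS

Verdict: the first failing condition is complementary_slackness -> comp.

comp


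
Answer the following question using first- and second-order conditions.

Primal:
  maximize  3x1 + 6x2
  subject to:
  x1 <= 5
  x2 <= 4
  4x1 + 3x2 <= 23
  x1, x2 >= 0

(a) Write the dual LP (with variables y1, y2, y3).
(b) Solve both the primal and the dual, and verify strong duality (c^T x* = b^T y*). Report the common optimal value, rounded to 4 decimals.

The standard primal-dual pair for 'max c^T x s.t. A x <= b, x >= 0' is:
  Dual:  min b^T y  s.t.  A^T y >= c,  y >= 0.

So the dual LP is:
  minimize  5y1 + 4y2 + 23y3
  subject to:
    y1 + 4y3 >= 3
    y2 + 3y3 >= 6
    y1, y2, y3 >= 0

Solving the primal: x* = (2.75, 4).
  primal value c^T x* = 32.25.
Solving the dual: y* = (0, 3.75, 0.75).
  dual value b^T y* = 32.25.
Strong duality: c^T x* = b^T y*. Confirmed.

32.25


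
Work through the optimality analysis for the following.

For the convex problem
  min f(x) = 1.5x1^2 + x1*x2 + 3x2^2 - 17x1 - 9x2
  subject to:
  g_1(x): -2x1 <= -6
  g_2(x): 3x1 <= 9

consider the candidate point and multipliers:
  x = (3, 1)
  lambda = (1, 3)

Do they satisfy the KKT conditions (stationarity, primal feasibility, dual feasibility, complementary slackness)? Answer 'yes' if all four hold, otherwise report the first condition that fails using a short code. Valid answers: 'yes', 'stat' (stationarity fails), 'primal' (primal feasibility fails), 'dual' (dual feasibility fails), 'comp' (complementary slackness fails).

Gradient of f: grad f(x) = Q x + c = (-7, 0)
Constraint values g_i(x) = a_i^T x - b_i:
  g_1((3, 1)) = 0
  g_2((3, 1)) = 0
Stationarity residual: grad f(x) + sum_i lambda_i a_i = (0, 0)
  -> stationarity OK
Primal feasibility (all g_i <= 0): OK
Dual feasibility (all lambda_i >= 0): OK
Complementary slackness (lambda_i * g_i(x) = 0 for all i): OK

Verdict: yes, KKT holds.

yes


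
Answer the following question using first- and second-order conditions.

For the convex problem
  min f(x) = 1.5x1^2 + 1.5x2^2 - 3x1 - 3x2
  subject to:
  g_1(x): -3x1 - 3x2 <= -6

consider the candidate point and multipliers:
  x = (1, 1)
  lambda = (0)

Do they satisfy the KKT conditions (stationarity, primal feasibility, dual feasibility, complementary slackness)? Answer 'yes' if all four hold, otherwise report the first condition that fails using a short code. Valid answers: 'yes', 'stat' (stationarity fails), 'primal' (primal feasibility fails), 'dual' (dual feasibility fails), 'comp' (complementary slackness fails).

Gradient of f: grad f(x) = Q x + c = (0, 0)
Constraint values g_i(x) = a_i^T x - b_i:
  g_1((1, 1)) = 0
Stationarity residual: grad f(x) + sum_i lambda_i a_i = (0, 0)
  -> stationarity OK
Primal feasibility (all g_i <= 0): OK
Dual feasibility (all lambda_i >= 0): OK
Complementary slackness (lambda_i * g_i(x) = 0 for all i): OK

Verdict: yes, KKT holds.

yes


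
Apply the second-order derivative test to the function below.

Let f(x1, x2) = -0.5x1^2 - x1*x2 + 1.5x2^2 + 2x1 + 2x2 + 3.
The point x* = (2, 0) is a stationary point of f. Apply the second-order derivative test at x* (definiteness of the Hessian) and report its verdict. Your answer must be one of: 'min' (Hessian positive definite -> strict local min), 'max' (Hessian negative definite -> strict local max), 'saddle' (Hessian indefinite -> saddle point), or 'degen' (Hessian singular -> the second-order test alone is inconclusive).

Compute the Hessian H = grad^2 f:
  H = [[-1, -1], [-1, 3]]
Verify stationarity: grad f(x*) = H x* + g = (0, 0).
Eigenvalues of H: -1.2361, 3.2361.
Eigenvalues have mixed signs, so H is indefinite -> x* is a saddle point.

saddle


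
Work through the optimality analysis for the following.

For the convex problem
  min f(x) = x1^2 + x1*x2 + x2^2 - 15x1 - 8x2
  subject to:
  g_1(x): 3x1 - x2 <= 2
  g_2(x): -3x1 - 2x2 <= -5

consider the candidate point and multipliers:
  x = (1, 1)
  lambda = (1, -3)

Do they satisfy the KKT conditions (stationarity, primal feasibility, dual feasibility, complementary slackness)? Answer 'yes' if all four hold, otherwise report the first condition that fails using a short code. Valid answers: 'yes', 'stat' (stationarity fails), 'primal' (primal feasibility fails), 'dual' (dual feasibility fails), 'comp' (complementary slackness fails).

Gradient of f: grad f(x) = Q x + c = (-12, -5)
Constraint values g_i(x) = a_i^T x - b_i:
  g_1((1, 1)) = 0
  g_2((1, 1)) = 0
Stationarity residual: grad f(x) + sum_i lambda_i a_i = (0, 0)
  -> stationarity OK
Primal feasibility (all g_i <= 0): OK
Dual feasibility (all lambda_i >= 0): FAILS
Complementary slackness (lambda_i * g_i(x) = 0 for all i): OK

Verdict: the first failing condition is dual_feasibility -> dual.

dual


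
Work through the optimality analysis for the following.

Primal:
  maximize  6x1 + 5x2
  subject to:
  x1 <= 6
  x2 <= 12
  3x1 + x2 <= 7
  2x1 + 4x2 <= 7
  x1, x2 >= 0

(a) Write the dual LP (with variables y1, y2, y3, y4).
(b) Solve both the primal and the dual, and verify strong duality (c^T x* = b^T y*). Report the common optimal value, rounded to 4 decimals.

The standard primal-dual pair for 'max c^T x s.t. A x <= b, x >= 0' is:
  Dual:  min b^T y  s.t.  A^T y >= c,  y >= 0.

So the dual LP is:
  minimize  6y1 + 12y2 + 7y3 + 7y4
  subject to:
    y1 + 3y3 + 2y4 >= 6
    y2 + y3 + 4y4 >= 5
    y1, y2, y3, y4 >= 0

Solving the primal: x* = (2.1, 0.7).
  primal value c^T x* = 16.1.
Solving the dual: y* = (0, 0, 1.4, 0.9).
  dual value b^T y* = 16.1.
Strong duality: c^T x* = b^T y*. Confirmed.

16.1


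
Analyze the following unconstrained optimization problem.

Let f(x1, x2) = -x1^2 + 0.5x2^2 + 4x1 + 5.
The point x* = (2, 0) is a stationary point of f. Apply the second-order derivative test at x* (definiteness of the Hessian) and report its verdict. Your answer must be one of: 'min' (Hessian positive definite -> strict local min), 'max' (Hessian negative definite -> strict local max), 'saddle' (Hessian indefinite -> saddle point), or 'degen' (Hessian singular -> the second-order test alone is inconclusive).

Compute the Hessian H = grad^2 f:
  H = [[-2, 0], [0, 1]]
Verify stationarity: grad f(x*) = H x* + g = (0, 0).
Eigenvalues of H: -2, 1.
Eigenvalues have mixed signs, so H is indefinite -> x* is a saddle point.

saddle


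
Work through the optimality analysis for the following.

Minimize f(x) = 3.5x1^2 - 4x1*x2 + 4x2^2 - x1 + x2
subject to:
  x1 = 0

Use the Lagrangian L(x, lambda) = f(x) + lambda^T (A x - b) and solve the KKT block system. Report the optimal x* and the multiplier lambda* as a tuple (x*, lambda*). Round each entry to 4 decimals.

Form the Lagrangian:
  L(x, lambda) = (1/2) x^T Q x + c^T x + lambda^T (A x - b)
Stationarity (grad_x L = 0): Q x + c + A^T lambda = 0.
Primal feasibility: A x = b.

This gives the KKT block system:
  [ Q   A^T ] [ x     ]   [-c ]
  [ A    0  ] [ lambda ] = [ b ]

Solving the linear system:
  x*      = (0, -0.125)
  lambda* = (0.5)
  f(x*)   = -0.0625

x* = (0, -0.125), lambda* = (0.5)


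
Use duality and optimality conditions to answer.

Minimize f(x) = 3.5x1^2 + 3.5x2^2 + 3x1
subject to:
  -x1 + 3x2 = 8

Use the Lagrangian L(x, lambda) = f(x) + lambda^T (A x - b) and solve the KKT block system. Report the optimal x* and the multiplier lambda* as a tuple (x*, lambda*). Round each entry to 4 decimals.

Form the Lagrangian:
  L(x, lambda) = (1/2) x^T Q x + c^T x + lambda^T (A x - b)
Stationarity (grad_x L = 0): Q x + c + A^T lambda = 0.
Primal feasibility: A x = b.

This gives the KKT block system:
  [ Q   A^T ] [ x     ]   [-c ]
  [ A    0  ] [ lambda ] = [ b ]

Solving the linear system:
  x*      = (-1.1857, 2.2714)
  lambda* = (-5.3)
  f(x*)   = 19.4214

x* = (-1.1857, 2.2714), lambda* = (-5.3)


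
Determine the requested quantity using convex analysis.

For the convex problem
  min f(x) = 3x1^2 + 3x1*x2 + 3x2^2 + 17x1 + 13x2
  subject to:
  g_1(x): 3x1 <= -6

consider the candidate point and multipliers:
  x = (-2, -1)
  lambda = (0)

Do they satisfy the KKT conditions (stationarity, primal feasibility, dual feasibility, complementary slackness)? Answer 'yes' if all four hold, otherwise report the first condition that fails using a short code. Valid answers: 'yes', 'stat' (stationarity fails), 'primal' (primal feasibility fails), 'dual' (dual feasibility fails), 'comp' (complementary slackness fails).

Gradient of f: grad f(x) = Q x + c = (2, 1)
Constraint values g_i(x) = a_i^T x - b_i:
  g_1((-2, -1)) = 0
Stationarity residual: grad f(x) + sum_i lambda_i a_i = (2, 1)
  -> stationarity FAILS
Primal feasibility (all g_i <= 0): OK
Dual feasibility (all lambda_i >= 0): OK
Complementary slackness (lambda_i * g_i(x) = 0 for all i): OK

Verdict: the first failing condition is stationarity -> stat.

stat


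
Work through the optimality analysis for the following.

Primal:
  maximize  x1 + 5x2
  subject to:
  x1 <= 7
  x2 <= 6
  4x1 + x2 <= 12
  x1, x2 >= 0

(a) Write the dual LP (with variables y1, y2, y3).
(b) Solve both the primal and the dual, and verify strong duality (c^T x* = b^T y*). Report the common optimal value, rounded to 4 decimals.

The standard primal-dual pair for 'max c^T x s.t. A x <= b, x >= 0' is:
  Dual:  min b^T y  s.t.  A^T y >= c,  y >= 0.

So the dual LP is:
  minimize  7y1 + 6y2 + 12y3
  subject to:
    y1 + 4y3 >= 1
    y2 + y3 >= 5
    y1, y2, y3 >= 0

Solving the primal: x* = (1.5, 6).
  primal value c^T x* = 31.5.
Solving the dual: y* = (0, 4.75, 0.25).
  dual value b^T y* = 31.5.
Strong duality: c^T x* = b^T y*. Confirmed.

31.5


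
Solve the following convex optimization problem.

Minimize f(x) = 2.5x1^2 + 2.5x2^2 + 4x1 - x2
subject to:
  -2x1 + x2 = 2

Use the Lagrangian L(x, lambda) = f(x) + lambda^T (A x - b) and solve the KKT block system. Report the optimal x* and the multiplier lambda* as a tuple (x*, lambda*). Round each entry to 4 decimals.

Form the Lagrangian:
  L(x, lambda) = (1/2) x^T Q x + c^T x + lambda^T (A x - b)
Stationarity (grad_x L = 0): Q x + c + A^T lambda = 0.
Primal feasibility: A x = b.

This gives the KKT block system:
  [ Q   A^T ] [ x     ]   [-c ]
  [ A    0  ] [ lambda ] = [ b ]

Solving the linear system:
  x*      = (-0.88, 0.24)
  lambda* = (-0.2)
  f(x*)   = -1.68

x* = (-0.88, 0.24), lambda* = (-0.2)


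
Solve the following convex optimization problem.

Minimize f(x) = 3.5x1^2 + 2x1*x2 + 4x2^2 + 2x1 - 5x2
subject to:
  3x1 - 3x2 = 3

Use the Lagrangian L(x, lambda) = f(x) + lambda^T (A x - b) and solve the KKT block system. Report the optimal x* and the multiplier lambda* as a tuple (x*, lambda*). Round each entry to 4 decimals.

Form the Lagrangian:
  L(x, lambda) = (1/2) x^T Q x + c^T x + lambda^T (A x - b)
Stationarity (grad_x L = 0): Q x + c + A^T lambda = 0.
Primal feasibility: A x = b.

This gives the KKT block system:
  [ Q   A^T ] [ x     ]   [-c ]
  [ A    0  ] [ lambda ] = [ b ]

Solving the linear system:
  x*      = (0.6842, -0.3158)
  lambda* = (-2.0526)
  f(x*)   = 4.5526

x* = (0.6842, -0.3158), lambda* = (-2.0526)


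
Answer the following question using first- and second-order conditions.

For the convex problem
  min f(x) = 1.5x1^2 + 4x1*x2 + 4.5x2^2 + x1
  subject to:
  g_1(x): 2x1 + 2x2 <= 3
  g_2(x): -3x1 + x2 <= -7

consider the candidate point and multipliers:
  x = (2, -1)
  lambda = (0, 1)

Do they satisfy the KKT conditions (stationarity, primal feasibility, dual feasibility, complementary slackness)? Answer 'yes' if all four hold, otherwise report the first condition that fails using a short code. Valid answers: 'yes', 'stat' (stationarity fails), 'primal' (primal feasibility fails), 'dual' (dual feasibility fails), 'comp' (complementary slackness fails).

Gradient of f: grad f(x) = Q x + c = (3, -1)
Constraint values g_i(x) = a_i^T x - b_i:
  g_1((2, -1)) = -1
  g_2((2, -1)) = 0
Stationarity residual: grad f(x) + sum_i lambda_i a_i = (0, 0)
  -> stationarity OK
Primal feasibility (all g_i <= 0): OK
Dual feasibility (all lambda_i >= 0): OK
Complementary slackness (lambda_i * g_i(x) = 0 for all i): OK

Verdict: yes, KKT holds.

yes


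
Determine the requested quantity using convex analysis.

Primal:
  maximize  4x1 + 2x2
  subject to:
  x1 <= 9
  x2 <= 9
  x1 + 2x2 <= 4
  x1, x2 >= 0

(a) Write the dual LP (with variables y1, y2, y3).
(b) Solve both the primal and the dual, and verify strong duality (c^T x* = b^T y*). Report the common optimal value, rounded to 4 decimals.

The standard primal-dual pair for 'max c^T x s.t. A x <= b, x >= 0' is:
  Dual:  min b^T y  s.t.  A^T y >= c,  y >= 0.

So the dual LP is:
  minimize  9y1 + 9y2 + 4y3
  subject to:
    y1 + y3 >= 4
    y2 + 2y3 >= 2
    y1, y2, y3 >= 0

Solving the primal: x* = (4, 0).
  primal value c^T x* = 16.
Solving the dual: y* = (0, 0, 4).
  dual value b^T y* = 16.
Strong duality: c^T x* = b^T y*. Confirmed.

16


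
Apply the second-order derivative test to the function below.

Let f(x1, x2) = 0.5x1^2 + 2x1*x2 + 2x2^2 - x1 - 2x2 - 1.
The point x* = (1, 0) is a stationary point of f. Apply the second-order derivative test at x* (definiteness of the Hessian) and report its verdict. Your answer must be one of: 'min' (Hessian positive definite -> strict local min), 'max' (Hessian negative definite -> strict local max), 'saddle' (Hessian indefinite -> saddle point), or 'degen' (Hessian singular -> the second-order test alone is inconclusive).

Compute the Hessian H = grad^2 f:
  H = [[1, 2], [2, 4]]
Verify stationarity: grad f(x*) = H x* + g = (0, 0).
Eigenvalues of H: 0, 5.
H has a zero eigenvalue (singular; positive semidefinite but not definite), so H is neither positive definite, negative definite, nor indefinite. The second-order test alone is inconclusive -> degen.
(Indeed, f is constant along the null direction of H through x*, so x* is not a strict local extremum.)

degen


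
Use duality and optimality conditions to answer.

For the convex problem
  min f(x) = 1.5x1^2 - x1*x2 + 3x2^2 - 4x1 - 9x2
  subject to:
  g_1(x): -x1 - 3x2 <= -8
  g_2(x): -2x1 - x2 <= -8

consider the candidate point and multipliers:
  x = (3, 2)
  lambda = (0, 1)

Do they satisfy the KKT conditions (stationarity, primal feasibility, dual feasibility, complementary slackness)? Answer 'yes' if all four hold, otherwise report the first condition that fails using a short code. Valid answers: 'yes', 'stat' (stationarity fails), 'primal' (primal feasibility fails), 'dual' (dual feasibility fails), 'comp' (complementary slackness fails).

Gradient of f: grad f(x) = Q x + c = (3, 0)
Constraint values g_i(x) = a_i^T x - b_i:
  g_1((3, 2)) = -1
  g_2((3, 2)) = 0
Stationarity residual: grad f(x) + sum_i lambda_i a_i = (1, -1)
  -> stationarity FAILS
Primal feasibility (all g_i <= 0): OK
Dual feasibility (all lambda_i >= 0): OK
Complementary slackness (lambda_i * g_i(x) = 0 for all i): OK

Verdict: the first failing condition is stationarity -> stat.

stat


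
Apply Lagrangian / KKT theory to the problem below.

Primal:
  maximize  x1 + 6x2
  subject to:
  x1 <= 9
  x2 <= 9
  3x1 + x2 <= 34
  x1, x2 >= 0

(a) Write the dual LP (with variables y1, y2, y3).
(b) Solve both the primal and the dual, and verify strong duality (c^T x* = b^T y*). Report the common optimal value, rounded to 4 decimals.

The standard primal-dual pair for 'max c^T x s.t. A x <= b, x >= 0' is:
  Dual:  min b^T y  s.t.  A^T y >= c,  y >= 0.

So the dual LP is:
  minimize  9y1 + 9y2 + 34y3
  subject to:
    y1 + 3y3 >= 1
    y2 + y3 >= 6
    y1, y2, y3 >= 0

Solving the primal: x* = (8.3333, 9).
  primal value c^T x* = 62.3333.
Solving the dual: y* = (0, 5.6667, 0.3333).
  dual value b^T y* = 62.3333.
Strong duality: c^T x* = b^T y*. Confirmed.

62.3333


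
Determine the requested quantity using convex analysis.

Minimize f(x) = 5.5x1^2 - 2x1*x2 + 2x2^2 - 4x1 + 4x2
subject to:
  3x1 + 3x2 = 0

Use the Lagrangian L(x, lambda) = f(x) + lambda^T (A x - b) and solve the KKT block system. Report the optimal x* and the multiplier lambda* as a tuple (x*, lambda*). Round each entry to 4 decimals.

Form the Lagrangian:
  L(x, lambda) = (1/2) x^T Q x + c^T x + lambda^T (A x - b)
Stationarity (grad_x L = 0): Q x + c + A^T lambda = 0.
Primal feasibility: A x = b.

This gives the KKT block system:
  [ Q   A^T ] [ x     ]   [-c ]
  [ A    0  ] [ lambda ] = [ b ]

Solving the linear system:
  x*      = (0.4211, -0.4211)
  lambda* = (-0.4912)
  f(x*)   = -1.6842

x* = (0.4211, -0.4211), lambda* = (-0.4912)


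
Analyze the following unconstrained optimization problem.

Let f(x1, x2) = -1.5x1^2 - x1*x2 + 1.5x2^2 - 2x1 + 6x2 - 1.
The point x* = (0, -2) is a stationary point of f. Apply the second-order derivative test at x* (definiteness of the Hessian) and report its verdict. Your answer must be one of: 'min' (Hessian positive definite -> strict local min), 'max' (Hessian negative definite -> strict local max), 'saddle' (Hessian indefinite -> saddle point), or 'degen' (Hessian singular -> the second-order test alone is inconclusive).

Compute the Hessian H = grad^2 f:
  H = [[-3, -1], [-1, 3]]
Verify stationarity: grad f(x*) = H x* + g = (0, 0).
Eigenvalues of H: -3.1623, 3.1623.
Eigenvalues have mixed signs, so H is indefinite -> x* is a saddle point.

saddle


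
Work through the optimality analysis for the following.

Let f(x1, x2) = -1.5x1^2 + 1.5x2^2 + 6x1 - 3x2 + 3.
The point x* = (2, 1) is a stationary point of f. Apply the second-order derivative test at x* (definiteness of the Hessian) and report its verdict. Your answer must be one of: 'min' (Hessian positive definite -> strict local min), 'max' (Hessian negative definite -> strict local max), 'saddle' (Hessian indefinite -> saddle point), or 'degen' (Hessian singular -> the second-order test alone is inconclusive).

Compute the Hessian H = grad^2 f:
  H = [[-3, 0], [0, 3]]
Verify stationarity: grad f(x*) = H x* + g = (0, 0).
Eigenvalues of H: -3, 3.
Eigenvalues have mixed signs, so H is indefinite -> x* is a saddle point.

saddle


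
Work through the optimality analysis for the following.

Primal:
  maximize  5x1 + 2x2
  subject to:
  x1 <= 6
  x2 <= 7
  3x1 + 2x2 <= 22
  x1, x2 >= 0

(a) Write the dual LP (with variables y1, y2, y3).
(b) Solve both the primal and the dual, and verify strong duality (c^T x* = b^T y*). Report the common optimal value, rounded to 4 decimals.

The standard primal-dual pair for 'max c^T x s.t. A x <= b, x >= 0' is:
  Dual:  min b^T y  s.t.  A^T y >= c,  y >= 0.

So the dual LP is:
  minimize  6y1 + 7y2 + 22y3
  subject to:
    y1 + 3y3 >= 5
    y2 + 2y3 >= 2
    y1, y2, y3 >= 0

Solving the primal: x* = (6, 2).
  primal value c^T x* = 34.
Solving the dual: y* = (2, 0, 1).
  dual value b^T y* = 34.
Strong duality: c^T x* = b^T y*. Confirmed.

34


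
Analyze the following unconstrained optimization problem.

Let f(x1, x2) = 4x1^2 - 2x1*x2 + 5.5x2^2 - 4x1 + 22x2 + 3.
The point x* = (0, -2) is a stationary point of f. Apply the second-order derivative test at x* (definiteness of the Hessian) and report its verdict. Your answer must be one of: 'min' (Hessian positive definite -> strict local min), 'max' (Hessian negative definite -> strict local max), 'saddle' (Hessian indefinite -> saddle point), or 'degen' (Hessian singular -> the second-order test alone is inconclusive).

Compute the Hessian H = grad^2 f:
  H = [[8, -2], [-2, 11]]
Verify stationarity: grad f(x*) = H x* + g = (0, 0).
Eigenvalues of H: 7, 12.
Both eigenvalues > 0, so H is positive definite -> x* is a strict local min.

min


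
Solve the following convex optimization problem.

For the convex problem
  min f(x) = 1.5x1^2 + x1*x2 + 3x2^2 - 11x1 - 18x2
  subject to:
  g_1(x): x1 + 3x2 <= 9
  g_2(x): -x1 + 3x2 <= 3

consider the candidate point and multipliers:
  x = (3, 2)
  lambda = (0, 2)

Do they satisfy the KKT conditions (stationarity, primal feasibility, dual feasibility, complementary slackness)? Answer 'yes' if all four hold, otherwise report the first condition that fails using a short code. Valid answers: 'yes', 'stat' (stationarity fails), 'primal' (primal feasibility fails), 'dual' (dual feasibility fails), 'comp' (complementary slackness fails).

Gradient of f: grad f(x) = Q x + c = (0, -3)
Constraint values g_i(x) = a_i^T x - b_i:
  g_1((3, 2)) = 0
  g_2((3, 2)) = 0
Stationarity residual: grad f(x) + sum_i lambda_i a_i = (-2, 3)
  -> stationarity FAILS
Primal feasibility (all g_i <= 0): OK
Dual feasibility (all lambda_i >= 0): OK
Complementary slackness (lambda_i * g_i(x) = 0 for all i): OK

Verdict: the first failing condition is stationarity -> stat.

stat


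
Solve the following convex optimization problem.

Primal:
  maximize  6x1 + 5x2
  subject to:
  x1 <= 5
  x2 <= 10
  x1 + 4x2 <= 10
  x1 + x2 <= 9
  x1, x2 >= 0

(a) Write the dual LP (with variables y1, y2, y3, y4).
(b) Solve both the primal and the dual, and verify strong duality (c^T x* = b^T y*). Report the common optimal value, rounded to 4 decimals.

The standard primal-dual pair for 'max c^T x s.t. A x <= b, x >= 0' is:
  Dual:  min b^T y  s.t.  A^T y >= c,  y >= 0.

So the dual LP is:
  minimize  5y1 + 10y2 + 10y3 + 9y4
  subject to:
    y1 + y3 + y4 >= 6
    y2 + 4y3 + y4 >= 5
    y1, y2, y3, y4 >= 0

Solving the primal: x* = (5, 1.25).
  primal value c^T x* = 36.25.
Solving the dual: y* = (4.75, 0, 1.25, 0).
  dual value b^T y* = 36.25.
Strong duality: c^T x* = b^T y*. Confirmed.

36.25


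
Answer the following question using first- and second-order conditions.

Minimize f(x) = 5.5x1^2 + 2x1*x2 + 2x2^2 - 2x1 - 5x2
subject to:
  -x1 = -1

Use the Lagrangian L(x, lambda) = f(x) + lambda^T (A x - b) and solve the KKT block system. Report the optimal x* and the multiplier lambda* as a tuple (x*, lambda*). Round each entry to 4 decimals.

Form the Lagrangian:
  L(x, lambda) = (1/2) x^T Q x + c^T x + lambda^T (A x - b)
Stationarity (grad_x L = 0): Q x + c + A^T lambda = 0.
Primal feasibility: A x = b.

This gives the KKT block system:
  [ Q   A^T ] [ x     ]   [-c ]
  [ A    0  ] [ lambda ] = [ b ]

Solving the linear system:
  x*      = (1, 0.75)
  lambda* = (10.5)
  f(x*)   = 2.375

x* = (1, 0.75), lambda* = (10.5)
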